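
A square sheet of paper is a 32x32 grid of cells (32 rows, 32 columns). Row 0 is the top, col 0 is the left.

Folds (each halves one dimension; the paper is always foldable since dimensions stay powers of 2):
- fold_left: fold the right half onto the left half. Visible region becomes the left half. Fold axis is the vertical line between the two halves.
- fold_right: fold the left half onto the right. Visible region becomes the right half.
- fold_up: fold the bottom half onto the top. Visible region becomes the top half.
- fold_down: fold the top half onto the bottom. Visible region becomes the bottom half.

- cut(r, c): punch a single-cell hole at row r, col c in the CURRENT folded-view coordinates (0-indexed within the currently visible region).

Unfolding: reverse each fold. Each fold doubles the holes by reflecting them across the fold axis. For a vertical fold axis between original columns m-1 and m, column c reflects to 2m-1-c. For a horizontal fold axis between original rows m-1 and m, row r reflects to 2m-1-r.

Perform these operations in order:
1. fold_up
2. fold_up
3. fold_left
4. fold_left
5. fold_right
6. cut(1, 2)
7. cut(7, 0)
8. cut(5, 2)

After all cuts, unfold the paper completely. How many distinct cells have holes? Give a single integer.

Answer: 96

Derivation:
Op 1 fold_up: fold axis h@16; visible region now rows[0,16) x cols[0,32) = 16x32
Op 2 fold_up: fold axis h@8; visible region now rows[0,8) x cols[0,32) = 8x32
Op 3 fold_left: fold axis v@16; visible region now rows[0,8) x cols[0,16) = 8x16
Op 4 fold_left: fold axis v@8; visible region now rows[0,8) x cols[0,8) = 8x8
Op 5 fold_right: fold axis v@4; visible region now rows[0,8) x cols[4,8) = 8x4
Op 6 cut(1, 2): punch at orig (1,6); cuts so far [(1, 6)]; region rows[0,8) x cols[4,8) = 8x4
Op 7 cut(7, 0): punch at orig (7,4); cuts so far [(1, 6), (7, 4)]; region rows[0,8) x cols[4,8) = 8x4
Op 8 cut(5, 2): punch at orig (5,6); cuts so far [(1, 6), (5, 6), (7, 4)]; region rows[0,8) x cols[4,8) = 8x4
Unfold 1 (reflect across v@4): 6 holes -> [(1, 1), (1, 6), (5, 1), (5, 6), (7, 3), (7, 4)]
Unfold 2 (reflect across v@8): 12 holes -> [(1, 1), (1, 6), (1, 9), (1, 14), (5, 1), (5, 6), (5, 9), (5, 14), (7, 3), (7, 4), (7, 11), (7, 12)]
Unfold 3 (reflect across v@16): 24 holes -> [(1, 1), (1, 6), (1, 9), (1, 14), (1, 17), (1, 22), (1, 25), (1, 30), (5, 1), (5, 6), (5, 9), (5, 14), (5, 17), (5, 22), (5, 25), (5, 30), (7, 3), (7, 4), (7, 11), (7, 12), (7, 19), (7, 20), (7, 27), (7, 28)]
Unfold 4 (reflect across h@8): 48 holes -> [(1, 1), (1, 6), (1, 9), (1, 14), (1, 17), (1, 22), (1, 25), (1, 30), (5, 1), (5, 6), (5, 9), (5, 14), (5, 17), (5, 22), (5, 25), (5, 30), (7, 3), (7, 4), (7, 11), (7, 12), (7, 19), (7, 20), (7, 27), (7, 28), (8, 3), (8, 4), (8, 11), (8, 12), (8, 19), (8, 20), (8, 27), (8, 28), (10, 1), (10, 6), (10, 9), (10, 14), (10, 17), (10, 22), (10, 25), (10, 30), (14, 1), (14, 6), (14, 9), (14, 14), (14, 17), (14, 22), (14, 25), (14, 30)]
Unfold 5 (reflect across h@16): 96 holes -> [(1, 1), (1, 6), (1, 9), (1, 14), (1, 17), (1, 22), (1, 25), (1, 30), (5, 1), (5, 6), (5, 9), (5, 14), (5, 17), (5, 22), (5, 25), (5, 30), (7, 3), (7, 4), (7, 11), (7, 12), (7, 19), (7, 20), (7, 27), (7, 28), (8, 3), (8, 4), (8, 11), (8, 12), (8, 19), (8, 20), (8, 27), (8, 28), (10, 1), (10, 6), (10, 9), (10, 14), (10, 17), (10, 22), (10, 25), (10, 30), (14, 1), (14, 6), (14, 9), (14, 14), (14, 17), (14, 22), (14, 25), (14, 30), (17, 1), (17, 6), (17, 9), (17, 14), (17, 17), (17, 22), (17, 25), (17, 30), (21, 1), (21, 6), (21, 9), (21, 14), (21, 17), (21, 22), (21, 25), (21, 30), (23, 3), (23, 4), (23, 11), (23, 12), (23, 19), (23, 20), (23, 27), (23, 28), (24, 3), (24, 4), (24, 11), (24, 12), (24, 19), (24, 20), (24, 27), (24, 28), (26, 1), (26, 6), (26, 9), (26, 14), (26, 17), (26, 22), (26, 25), (26, 30), (30, 1), (30, 6), (30, 9), (30, 14), (30, 17), (30, 22), (30, 25), (30, 30)]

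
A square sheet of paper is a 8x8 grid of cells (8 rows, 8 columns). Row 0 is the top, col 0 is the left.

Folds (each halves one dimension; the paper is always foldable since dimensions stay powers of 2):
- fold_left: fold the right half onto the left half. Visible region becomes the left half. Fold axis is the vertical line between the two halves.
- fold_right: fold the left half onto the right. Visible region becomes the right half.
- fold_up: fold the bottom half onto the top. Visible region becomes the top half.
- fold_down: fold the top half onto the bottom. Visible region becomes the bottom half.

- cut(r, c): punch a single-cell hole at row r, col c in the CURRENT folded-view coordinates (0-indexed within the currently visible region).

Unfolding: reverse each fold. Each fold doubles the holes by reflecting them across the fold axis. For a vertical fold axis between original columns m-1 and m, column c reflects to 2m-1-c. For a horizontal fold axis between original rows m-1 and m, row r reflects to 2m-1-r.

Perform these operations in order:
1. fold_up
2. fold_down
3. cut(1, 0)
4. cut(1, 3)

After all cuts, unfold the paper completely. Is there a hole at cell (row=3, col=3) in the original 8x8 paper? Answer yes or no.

Op 1 fold_up: fold axis h@4; visible region now rows[0,4) x cols[0,8) = 4x8
Op 2 fold_down: fold axis h@2; visible region now rows[2,4) x cols[0,8) = 2x8
Op 3 cut(1, 0): punch at orig (3,0); cuts so far [(3, 0)]; region rows[2,4) x cols[0,8) = 2x8
Op 4 cut(1, 3): punch at orig (3,3); cuts so far [(3, 0), (3, 3)]; region rows[2,4) x cols[0,8) = 2x8
Unfold 1 (reflect across h@2): 4 holes -> [(0, 0), (0, 3), (3, 0), (3, 3)]
Unfold 2 (reflect across h@4): 8 holes -> [(0, 0), (0, 3), (3, 0), (3, 3), (4, 0), (4, 3), (7, 0), (7, 3)]
Holes: [(0, 0), (0, 3), (3, 0), (3, 3), (4, 0), (4, 3), (7, 0), (7, 3)]

Answer: yes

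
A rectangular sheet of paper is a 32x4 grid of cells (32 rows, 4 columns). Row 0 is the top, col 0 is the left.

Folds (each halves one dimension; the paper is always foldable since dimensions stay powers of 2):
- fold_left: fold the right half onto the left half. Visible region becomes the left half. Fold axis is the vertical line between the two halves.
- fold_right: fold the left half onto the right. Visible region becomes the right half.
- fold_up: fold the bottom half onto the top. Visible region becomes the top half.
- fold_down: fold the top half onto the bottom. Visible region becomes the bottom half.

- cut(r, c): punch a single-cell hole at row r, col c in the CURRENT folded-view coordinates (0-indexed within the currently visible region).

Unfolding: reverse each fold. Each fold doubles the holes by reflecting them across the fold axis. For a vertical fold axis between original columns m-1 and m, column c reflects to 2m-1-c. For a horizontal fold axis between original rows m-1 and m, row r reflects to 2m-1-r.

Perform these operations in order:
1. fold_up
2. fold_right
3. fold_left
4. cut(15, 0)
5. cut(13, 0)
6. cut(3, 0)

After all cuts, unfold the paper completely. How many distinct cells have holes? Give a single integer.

Answer: 24

Derivation:
Op 1 fold_up: fold axis h@16; visible region now rows[0,16) x cols[0,4) = 16x4
Op 2 fold_right: fold axis v@2; visible region now rows[0,16) x cols[2,4) = 16x2
Op 3 fold_left: fold axis v@3; visible region now rows[0,16) x cols[2,3) = 16x1
Op 4 cut(15, 0): punch at orig (15,2); cuts so far [(15, 2)]; region rows[0,16) x cols[2,3) = 16x1
Op 5 cut(13, 0): punch at orig (13,2); cuts so far [(13, 2), (15, 2)]; region rows[0,16) x cols[2,3) = 16x1
Op 6 cut(3, 0): punch at orig (3,2); cuts so far [(3, 2), (13, 2), (15, 2)]; region rows[0,16) x cols[2,3) = 16x1
Unfold 1 (reflect across v@3): 6 holes -> [(3, 2), (3, 3), (13, 2), (13, 3), (15, 2), (15, 3)]
Unfold 2 (reflect across v@2): 12 holes -> [(3, 0), (3, 1), (3, 2), (3, 3), (13, 0), (13, 1), (13, 2), (13, 3), (15, 0), (15, 1), (15, 2), (15, 3)]
Unfold 3 (reflect across h@16): 24 holes -> [(3, 0), (3, 1), (3, 2), (3, 3), (13, 0), (13, 1), (13, 2), (13, 3), (15, 0), (15, 1), (15, 2), (15, 3), (16, 0), (16, 1), (16, 2), (16, 3), (18, 0), (18, 1), (18, 2), (18, 3), (28, 0), (28, 1), (28, 2), (28, 3)]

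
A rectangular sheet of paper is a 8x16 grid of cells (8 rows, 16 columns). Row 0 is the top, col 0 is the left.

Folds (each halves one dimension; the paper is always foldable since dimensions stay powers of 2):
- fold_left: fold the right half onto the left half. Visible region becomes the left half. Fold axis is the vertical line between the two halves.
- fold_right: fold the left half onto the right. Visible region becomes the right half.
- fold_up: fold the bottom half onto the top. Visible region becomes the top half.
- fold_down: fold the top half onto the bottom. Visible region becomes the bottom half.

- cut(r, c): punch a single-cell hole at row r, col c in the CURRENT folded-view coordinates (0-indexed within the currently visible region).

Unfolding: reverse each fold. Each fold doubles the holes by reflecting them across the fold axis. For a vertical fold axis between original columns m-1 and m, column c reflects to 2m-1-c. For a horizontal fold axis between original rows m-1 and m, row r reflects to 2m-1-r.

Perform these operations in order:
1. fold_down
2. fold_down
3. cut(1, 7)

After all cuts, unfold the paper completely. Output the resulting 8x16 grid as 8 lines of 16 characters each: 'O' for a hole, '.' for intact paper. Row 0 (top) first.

Op 1 fold_down: fold axis h@4; visible region now rows[4,8) x cols[0,16) = 4x16
Op 2 fold_down: fold axis h@6; visible region now rows[6,8) x cols[0,16) = 2x16
Op 3 cut(1, 7): punch at orig (7,7); cuts so far [(7, 7)]; region rows[6,8) x cols[0,16) = 2x16
Unfold 1 (reflect across h@6): 2 holes -> [(4, 7), (7, 7)]
Unfold 2 (reflect across h@4): 4 holes -> [(0, 7), (3, 7), (4, 7), (7, 7)]

Answer: .......O........
................
................
.......O........
.......O........
................
................
.......O........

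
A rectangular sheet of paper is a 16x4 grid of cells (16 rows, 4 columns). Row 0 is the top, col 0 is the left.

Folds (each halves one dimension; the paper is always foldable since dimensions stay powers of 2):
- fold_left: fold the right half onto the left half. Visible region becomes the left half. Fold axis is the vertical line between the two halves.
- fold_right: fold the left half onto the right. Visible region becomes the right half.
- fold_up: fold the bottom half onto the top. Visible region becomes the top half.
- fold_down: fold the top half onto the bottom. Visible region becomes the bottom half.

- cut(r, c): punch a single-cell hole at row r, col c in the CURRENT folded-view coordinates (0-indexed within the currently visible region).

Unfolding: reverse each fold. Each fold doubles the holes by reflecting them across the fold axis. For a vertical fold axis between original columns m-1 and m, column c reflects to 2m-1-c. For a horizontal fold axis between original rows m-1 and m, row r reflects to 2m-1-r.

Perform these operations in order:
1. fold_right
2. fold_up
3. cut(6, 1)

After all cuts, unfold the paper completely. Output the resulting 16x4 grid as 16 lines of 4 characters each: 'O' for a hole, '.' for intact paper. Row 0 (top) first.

Answer: ....
....
....
....
....
....
O..O
....
....
O..O
....
....
....
....
....
....

Derivation:
Op 1 fold_right: fold axis v@2; visible region now rows[0,16) x cols[2,4) = 16x2
Op 2 fold_up: fold axis h@8; visible region now rows[0,8) x cols[2,4) = 8x2
Op 3 cut(6, 1): punch at orig (6,3); cuts so far [(6, 3)]; region rows[0,8) x cols[2,4) = 8x2
Unfold 1 (reflect across h@8): 2 holes -> [(6, 3), (9, 3)]
Unfold 2 (reflect across v@2): 4 holes -> [(6, 0), (6, 3), (9, 0), (9, 3)]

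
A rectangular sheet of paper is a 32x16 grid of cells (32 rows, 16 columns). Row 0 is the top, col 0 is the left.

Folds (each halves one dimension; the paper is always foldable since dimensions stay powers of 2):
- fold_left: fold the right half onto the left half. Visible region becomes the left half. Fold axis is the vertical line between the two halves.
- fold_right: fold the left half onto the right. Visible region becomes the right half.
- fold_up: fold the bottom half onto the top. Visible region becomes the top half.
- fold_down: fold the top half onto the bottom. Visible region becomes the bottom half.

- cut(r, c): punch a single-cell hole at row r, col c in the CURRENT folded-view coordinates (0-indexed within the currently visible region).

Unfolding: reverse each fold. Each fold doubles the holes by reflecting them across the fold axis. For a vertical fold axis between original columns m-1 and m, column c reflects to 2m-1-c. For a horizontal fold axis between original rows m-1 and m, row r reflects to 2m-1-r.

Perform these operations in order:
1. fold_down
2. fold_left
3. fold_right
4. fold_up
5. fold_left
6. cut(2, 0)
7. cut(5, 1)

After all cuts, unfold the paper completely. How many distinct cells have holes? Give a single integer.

Answer: 64

Derivation:
Op 1 fold_down: fold axis h@16; visible region now rows[16,32) x cols[0,16) = 16x16
Op 2 fold_left: fold axis v@8; visible region now rows[16,32) x cols[0,8) = 16x8
Op 3 fold_right: fold axis v@4; visible region now rows[16,32) x cols[4,8) = 16x4
Op 4 fold_up: fold axis h@24; visible region now rows[16,24) x cols[4,8) = 8x4
Op 5 fold_left: fold axis v@6; visible region now rows[16,24) x cols[4,6) = 8x2
Op 6 cut(2, 0): punch at orig (18,4); cuts so far [(18, 4)]; region rows[16,24) x cols[4,6) = 8x2
Op 7 cut(5, 1): punch at orig (21,5); cuts so far [(18, 4), (21, 5)]; region rows[16,24) x cols[4,6) = 8x2
Unfold 1 (reflect across v@6): 4 holes -> [(18, 4), (18, 7), (21, 5), (21, 6)]
Unfold 2 (reflect across h@24): 8 holes -> [(18, 4), (18, 7), (21, 5), (21, 6), (26, 5), (26, 6), (29, 4), (29, 7)]
Unfold 3 (reflect across v@4): 16 holes -> [(18, 0), (18, 3), (18, 4), (18, 7), (21, 1), (21, 2), (21, 5), (21, 6), (26, 1), (26, 2), (26, 5), (26, 6), (29, 0), (29, 3), (29, 4), (29, 7)]
Unfold 4 (reflect across v@8): 32 holes -> [(18, 0), (18, 3), (18, 4), (18, 7), (18, 8), (18, 11), (18, 12), (18, 15), (21, 1), (21, 2), (21, 5), (21, 6), (21, 9), (21, 10), (21, 13), (21, 14), (26, 1), (26, 2), (26, 5), (26, 6), (26, 9), (26, 10), (26, 13), (26, 14), (29, 0), (29, 3), (29, 4), (29, 7), (29, 8), (29, 11), (29, 12), (29, 15)]
Unfold 5 (reflect across h@16): 64 holes -> [(2, 0), (2, 3), (2, 4), (2, 7), (2, 8), (2, 11), (2, 12), (2, 15), (5, 1), (5, 2), (5, 5), (5, 6), (5, 9), (5, 10), (5, 13), (5, 14), (10, 1), (10, 2), (10, 5), (10, 6), (10, 9), (10, 10), (10, 13), (10, 14), (13, 0), (13, 3), (13, 4), (13, 7), (13, 8), (13, 11), (13, 12), (13, 15), (18, 0), (18, 3), (18, 4), (18, 7), (18, 8), (18, 11), (18, 12), (18, 15), (21, 1), (21, 2), (21, 5), (21, 6), (21, 9), (21, 10), (21, 13), (21, 14), (26, 1), (26, 2), (26, 5), (26, 6), (26, 9), (26, 10), (26, 13), (26, 14), (29, 0), (29, 3), (29, 4), (29, 7), (29, 8), (29, 11), (29, 12), (29, 15)]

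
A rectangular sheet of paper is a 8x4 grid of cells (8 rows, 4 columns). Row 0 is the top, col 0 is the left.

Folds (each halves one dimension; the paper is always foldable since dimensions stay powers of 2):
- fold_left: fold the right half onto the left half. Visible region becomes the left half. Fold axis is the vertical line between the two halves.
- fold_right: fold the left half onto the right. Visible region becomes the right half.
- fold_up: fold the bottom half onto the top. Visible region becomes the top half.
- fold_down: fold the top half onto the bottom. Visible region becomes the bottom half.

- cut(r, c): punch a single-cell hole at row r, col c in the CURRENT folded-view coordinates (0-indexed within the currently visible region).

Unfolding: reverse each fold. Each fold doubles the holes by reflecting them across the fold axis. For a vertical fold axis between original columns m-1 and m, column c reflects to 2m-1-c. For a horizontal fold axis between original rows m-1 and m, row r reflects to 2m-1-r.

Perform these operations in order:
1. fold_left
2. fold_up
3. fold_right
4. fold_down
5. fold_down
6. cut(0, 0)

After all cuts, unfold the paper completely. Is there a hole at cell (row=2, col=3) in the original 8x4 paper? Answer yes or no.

Op 1 fold_left: fold axis v@2; visible region now rows[0,8) x cols[0,2) = 8x2
Op 2 fold_up: fold axis h@4; visible region now rows[0,4) x cols[0,2) = 4x2
Op 3 fold_right: fold axis v@1; visible region now rows[0,4) x cols[1,2) = 4x1
Op 4 fold_down: fold axis h@2; visible region now rows[2,4) x cols[1,2) = 2x1
Op 5 fold_down: fold axis h@3; visible region now rows[3,4) x cols[1,2) = 1x1
Op 6 cut(0, 0): punch at orig (3,1); cuts so far [(3, 1)]; region rows[3,4) x cols[1,2) = 1x1
Unfold 1 (reflect across h@3): 2 holes -> [(2, 1), (3, 1)]
Unfold 2 (reflect across h@2): 4 holes -> [(0, 1), (1, 1), (2, 1), (3, 1)]
Unfold 3 (reflect across v@1): 8 holes -> [(0, 0), (0, 1), (1, 0), (1, 1), (2, 0), (2, 1), (3, 0), (3, 1)]
Unfold 4 (reflect across h@4): 16 holes -> [(0, 0), (0, 1), (1, 0), (1, 1), (2, 0), (2, 1), (3, 0), (3, 1), (4, 0), (4, 1), (5, 0), (5, 1), (6, 0), (6, 1), (7, 0), (7, 1)]
Unfold 5 (reflect across v@2): 32 holes -> [(0, 0), (0, 1), (0, 2), (0, 3), (1, 0), (1, 1), (1, 2), (1, 3), (2, 0), (2, 1), (2, 2), (2, 3), (3, 0), (3, 1), (3, 2), (3, 3), (4, 0), (4, 1), (4, 2), (4, 3), (5, 0), (5, 1), (5, 2), (5, 3), (6, 0), (6, 1), (6, 2), (6, 3), (7, 0), (7, 1), (7, 2), (7, 3)]
Holes: [(0, 0), (0, 1), (0, 2), (0, 3), (1, 0), (1, 1), (1, 2), (1, 3), (2, 0), (2, 1), (2, 2), (2, 3), (3, 0), (3, 1), (3, 2), (3, 3), (4, 0), (4, 1), (4, 2), (4, 3), (5, 0), (5, 1), (5, 2), (5, 3), (6, 0), (6, 1), (6, 2), (6, 3), (7, 0), (7, 1), (7, 2), (7, 3)]

Answer: yes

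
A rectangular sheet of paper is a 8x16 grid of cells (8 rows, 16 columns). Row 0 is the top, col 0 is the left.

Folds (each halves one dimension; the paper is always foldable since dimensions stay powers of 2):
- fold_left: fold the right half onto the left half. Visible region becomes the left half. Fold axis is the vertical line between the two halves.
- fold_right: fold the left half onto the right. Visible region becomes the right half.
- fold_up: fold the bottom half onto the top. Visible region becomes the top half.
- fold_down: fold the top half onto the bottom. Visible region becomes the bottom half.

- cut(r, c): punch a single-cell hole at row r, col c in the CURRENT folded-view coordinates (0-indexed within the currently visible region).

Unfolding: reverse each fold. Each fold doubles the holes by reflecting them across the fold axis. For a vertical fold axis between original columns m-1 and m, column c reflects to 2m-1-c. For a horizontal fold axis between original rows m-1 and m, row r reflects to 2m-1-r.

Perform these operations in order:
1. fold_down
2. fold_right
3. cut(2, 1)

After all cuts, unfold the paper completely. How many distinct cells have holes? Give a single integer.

Answer: 4

Derivation:
Op 1 fold_down: fold axis h@4; visible region now rows[4,8) x cols[0,16) = 4x16
Op 2 fold_right: fold axis v@8; visible region now rows[4,8) x cols[8,16) = 4x8
Op 3 cut(2, 1): punch at orig (6,9); cuts so far [(6, 9)]; region rows[4,8) x cols[8,16) = 4x8
Unfold 1 (reflect across v@8): 2 holes -> [(6, 6), (6, 9)]
Unfold 2 (reflect across h@4): 4 holes -> [(1, 6), (1, 9), (6, 6), (6, 9)]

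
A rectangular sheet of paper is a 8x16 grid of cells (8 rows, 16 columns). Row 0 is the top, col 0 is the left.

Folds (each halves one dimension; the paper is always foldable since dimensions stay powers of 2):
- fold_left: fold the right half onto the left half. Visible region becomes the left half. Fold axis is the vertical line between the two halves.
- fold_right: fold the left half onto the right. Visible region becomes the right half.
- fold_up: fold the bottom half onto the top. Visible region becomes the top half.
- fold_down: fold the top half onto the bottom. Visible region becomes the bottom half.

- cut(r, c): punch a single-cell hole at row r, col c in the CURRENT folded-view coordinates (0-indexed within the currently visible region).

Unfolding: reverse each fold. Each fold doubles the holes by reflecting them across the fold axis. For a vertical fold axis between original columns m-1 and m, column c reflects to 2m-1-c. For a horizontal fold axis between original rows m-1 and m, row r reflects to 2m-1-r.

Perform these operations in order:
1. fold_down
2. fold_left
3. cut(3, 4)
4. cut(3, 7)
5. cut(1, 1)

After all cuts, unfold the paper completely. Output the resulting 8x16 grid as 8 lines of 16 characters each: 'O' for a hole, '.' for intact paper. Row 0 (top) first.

Answer: ....O..OO..O....
................
.O............O.
................
................
.O............O.
................
....O..OO..O....

Derivation:
Op 1 fold_down: fold axis h@4; visible region now rows[4,8) x cols[0,16) = 4x16
Op 2 fold_left: fold axis v@8; visible region now rows[4,8) x cols[0,8) = 4x8
Op 3 cut(3, 4): punch at orig (7,4); cuts so far [(7, 4)]; region rows[4,8) x cols[0,8) = 4x8
Op 4 cut(3, 7): punch at orig (7,7); cuts so far [(7, 4), (7, 7)]; region rows[4,8) x cols[0,8) = 4x8
Op 5 cut(1, 1): punch at orig (5,1); cuts so far [(5, 1), (7, 4), (7, 7)]; region rows[4,8) x cols[0,8) = 4x8
Unfold 1 (reflect across v@8): 6 holes -> [(5, 1), (5, 14), (7, 4), (7, 7), (7, 8), (7, 11)]
Unfold 2 (reflect across h@4): 12 holes -> [(0, 4), (0, 7), (0, 8), (0, 11), (2, 1), (2, 14), (5, 1), (5, 14), (7, 4), (7, 7), (7, 8), (7, 11)]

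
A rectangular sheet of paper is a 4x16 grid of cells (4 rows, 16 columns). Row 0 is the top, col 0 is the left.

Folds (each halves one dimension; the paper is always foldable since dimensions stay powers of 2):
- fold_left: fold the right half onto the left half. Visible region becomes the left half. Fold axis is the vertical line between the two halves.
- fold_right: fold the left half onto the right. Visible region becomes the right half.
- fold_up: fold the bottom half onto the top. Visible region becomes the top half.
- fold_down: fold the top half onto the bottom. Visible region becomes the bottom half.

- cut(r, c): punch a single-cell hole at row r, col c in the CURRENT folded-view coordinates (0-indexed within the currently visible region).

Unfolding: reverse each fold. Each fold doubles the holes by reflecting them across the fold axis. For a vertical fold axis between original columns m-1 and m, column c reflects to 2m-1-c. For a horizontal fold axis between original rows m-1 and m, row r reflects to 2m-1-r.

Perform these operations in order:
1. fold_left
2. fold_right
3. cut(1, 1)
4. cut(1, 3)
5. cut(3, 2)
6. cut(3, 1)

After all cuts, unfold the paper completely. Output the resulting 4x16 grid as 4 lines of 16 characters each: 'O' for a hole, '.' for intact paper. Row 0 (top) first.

Answer: ................
O.O..O.OO.O..O.O
................
.OO..OO..OO..OO.

Derivation:
Op 1 fold_left: fold axis v@8; visible region now rows[0,4) x cols[0,8) = 4x8
Op 2 fold_right: fold axis v@4; visible region now rows[0,4) x cols[4,8) = 4x4
Op 3 cut(1, 1): punch at orig (1,5); cuts so far [(1, 5)]; region rows[0,4) x cols[4,8) = 4x4
Op 4 cut(1, 3): punch at orig (1,7); cuts so far [(1, 5), (1, 7)]; region rows[0,4) x cols[4,8) = 4x4
Op 5 cut(3, 2): punch at orig (3,6); cuts so far [(1, 5), (1, 7), (3, 6)]; region rows[0,4) x cols[4,8) = 4x4
Op 6 cut(3, 1): punch at orig (3,5); cuts so far [(1, 5), (1, 7), (3, 5), (3, 6)]; region rows[0,4) x cols[4,8) = 4x4
Unfold 1 (reflect across v@4): 8 holes -> [(1, 0), (1, 2), (1, 5), (1, 7), (3, 1), (3, 2), (3, 5), (3, 6)]
Unfold 2 (reflect across v@8): 16 holes -> [(1, 0), (1, 2), (1, 5), (1, 7), (1, 8), (1, 10), (1, 13), (1, 15), (3, 1), (3, 2), (3, 5), (3, 6), (3, 9), (3, 10), (3, 13), (3, 14)]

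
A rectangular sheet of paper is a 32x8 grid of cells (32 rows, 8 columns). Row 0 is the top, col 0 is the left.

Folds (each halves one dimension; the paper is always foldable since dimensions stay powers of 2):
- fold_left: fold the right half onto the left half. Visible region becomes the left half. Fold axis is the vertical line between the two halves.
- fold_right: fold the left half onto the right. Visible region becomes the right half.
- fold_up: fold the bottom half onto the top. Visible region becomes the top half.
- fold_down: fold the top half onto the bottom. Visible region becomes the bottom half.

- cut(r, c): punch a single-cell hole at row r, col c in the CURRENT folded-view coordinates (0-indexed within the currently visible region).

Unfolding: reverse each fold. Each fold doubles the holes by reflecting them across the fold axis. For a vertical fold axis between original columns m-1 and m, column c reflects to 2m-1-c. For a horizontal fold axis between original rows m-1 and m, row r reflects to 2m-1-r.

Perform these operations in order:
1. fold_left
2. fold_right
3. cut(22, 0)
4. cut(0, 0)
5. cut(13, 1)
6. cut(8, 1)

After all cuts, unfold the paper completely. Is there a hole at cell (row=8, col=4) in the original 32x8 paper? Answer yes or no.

Op 1 fold_left: fold axis v@4; visible region now rows[0,32) x cols[0,4) = 32x4
Op 2 fold_right: fold axis v@2; visible region now rows[0,32) x cols[2,4) = 32x2
Op 3 cut(22, 0): punch at orig (22,2); cuts so far [(22, 2)]; region rows[0,32) x cols[2,4) = 32x2
Op 4 cut(0, 0): punch at orig (0,2); cuts so far [(0, 2), (22, 2)]; region rows[0,32) x cols[2,4) = 32x2
Op 5 cut(13, 1): punch at orig (13,3); cuts so far [(0, 2), (13, 3), (22, 2)]; region rows[0,32) x cols[2,4) = 32x2
Op 6 cut(8, 1): punch at orig (8,3); cuts so far [(0, 2), (8, 3), (13, 3), (22, 2)]; region rows[0,32) x cols[2,4) = 32x2
Unfold 1 (reflect across v@2): 8 holes -> [(0, 1), (0, 2), (8, 0), (8, 3), (13, 0), (13, 3), (22, 1), (22, 2)]
Unfold 2 (reflect across v@4): 16 holes -> [(0, 1), (0, 2), (0, 5), (0, 6), (8, 0), (8, 3), (8, 4), (8, 7), (13, 0), (13, 3), (13, 4), (13, 7), (22, 1), (22, 2), (22, 5), (22, 6)]
Holes: [(0, 1), (0, 2), (0, 5), (0, 6), (8, 0), (8, 3), (8, 4), (8, 7), (13, 0), (13, 3), (13, 4), (13, 7), (22, 1), (22, 2), (22, 5), (22, 6)]

Answer: yes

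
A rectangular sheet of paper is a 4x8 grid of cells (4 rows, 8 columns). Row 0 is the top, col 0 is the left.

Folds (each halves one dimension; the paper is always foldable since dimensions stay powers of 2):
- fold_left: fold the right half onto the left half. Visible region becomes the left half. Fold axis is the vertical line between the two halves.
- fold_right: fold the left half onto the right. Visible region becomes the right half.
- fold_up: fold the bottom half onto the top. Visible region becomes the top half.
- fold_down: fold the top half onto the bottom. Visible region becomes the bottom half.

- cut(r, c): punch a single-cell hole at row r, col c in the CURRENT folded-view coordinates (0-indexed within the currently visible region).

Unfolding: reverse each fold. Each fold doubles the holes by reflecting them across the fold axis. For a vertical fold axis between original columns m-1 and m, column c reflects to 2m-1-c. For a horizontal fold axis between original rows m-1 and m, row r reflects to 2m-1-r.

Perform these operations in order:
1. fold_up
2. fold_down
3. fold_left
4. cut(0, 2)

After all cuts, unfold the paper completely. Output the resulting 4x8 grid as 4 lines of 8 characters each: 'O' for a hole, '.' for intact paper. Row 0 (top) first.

Op 1 fold_up: fold axis h@2; visible region now rows[0,2) x cols[0,8) = 2x8
Op 2 fold_down: fold axis h@1; visible region now rows[1,2) x cols[0,8) = 1x8
Op 3 fold_left: fold axis v@4; visible region now rows[1,2) x cols[0,4) = 1x4
Op 4 cut(0, 2): punch at orig (1,2); cuts so far [(1, 2)]; region rows[1,2) x cols[0,4) = 1x4
Unfold 1 (reflect across v@4): 2 holes -> [(1, 2), (1, 5)]
Unfold 2 (reflect across h@1): 4 holes -> [(0, 2), (0, 5), (1, 2), (1, 5)]
Unfold 3 (reflect across h@2): 8 holes -> [(0, 2), (0, 5), (1, 2), (1, 5), (2, 2), (2, 5), (3, 2), (3, 5)]

Answer: ..O..O..
..O..O..
..O..O..
..O..O..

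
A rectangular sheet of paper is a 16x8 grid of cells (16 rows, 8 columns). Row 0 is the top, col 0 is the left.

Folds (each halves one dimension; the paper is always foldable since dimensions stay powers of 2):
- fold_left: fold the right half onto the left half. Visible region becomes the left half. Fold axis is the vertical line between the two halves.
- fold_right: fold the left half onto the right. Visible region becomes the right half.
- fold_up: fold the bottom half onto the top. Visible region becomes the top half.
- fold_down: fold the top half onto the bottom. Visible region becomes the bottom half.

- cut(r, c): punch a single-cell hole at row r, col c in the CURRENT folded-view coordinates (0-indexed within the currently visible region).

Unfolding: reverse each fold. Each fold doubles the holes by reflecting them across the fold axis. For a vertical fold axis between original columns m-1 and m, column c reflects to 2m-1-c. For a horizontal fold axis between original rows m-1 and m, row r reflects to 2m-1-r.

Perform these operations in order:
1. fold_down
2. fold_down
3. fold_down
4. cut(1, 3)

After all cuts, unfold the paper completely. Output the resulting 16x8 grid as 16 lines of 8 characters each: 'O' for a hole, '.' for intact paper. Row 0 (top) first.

Answer: ...O....
........
........
...O....
...O....
........
........
...O....
...O....
........
........
...O....
...O....
........
........
...O....

Derivation:
Op 1 fold_down: fold axis h@8; visible region now rows[8,16) x cols[0,8) = 8x8
Op 2 fold_down: fold axis h@12; visible region now rows[12,16) x cols[0,8) = 4x8
Op 3 fold_down: fold axis h@14; visible region now rows[14,16) x cols[0,8) = 2x8
Op 4 cut(1, 3): punch at orig (15,3); cuts so far [(15, 3)]; region rows[14,16) x cols[0,8) = 2x8
Unfold 1 (reflect across h@14): 2 holes -> [(12, 3), (15, 3)]
Unfold 2 (reflect across h@12): 4 holes -> [(8, 3), (11, 3), (12, 3), (15, 3)]
Unfold 3 (reflect across h@8): 8 holes -> [(0, 3), (3, 3), (4, 3), (7, 3), (8, 3), (11, 3), (12, 3), (15, 3)]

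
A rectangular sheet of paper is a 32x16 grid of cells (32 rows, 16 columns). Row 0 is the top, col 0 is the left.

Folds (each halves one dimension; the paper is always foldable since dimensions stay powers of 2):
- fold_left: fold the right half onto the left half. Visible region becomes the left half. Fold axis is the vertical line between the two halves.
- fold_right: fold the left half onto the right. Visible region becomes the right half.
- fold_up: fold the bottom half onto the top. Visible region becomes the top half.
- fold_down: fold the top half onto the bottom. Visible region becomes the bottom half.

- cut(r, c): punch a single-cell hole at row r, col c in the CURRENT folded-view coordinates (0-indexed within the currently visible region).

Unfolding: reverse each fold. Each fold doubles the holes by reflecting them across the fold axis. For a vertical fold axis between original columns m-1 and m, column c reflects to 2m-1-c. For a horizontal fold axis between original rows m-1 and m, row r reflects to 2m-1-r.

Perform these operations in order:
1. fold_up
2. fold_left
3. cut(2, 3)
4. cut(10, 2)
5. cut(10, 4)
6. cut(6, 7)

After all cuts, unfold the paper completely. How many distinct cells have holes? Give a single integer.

Op 1 fold_up: fold axis h@16; visible region now rows[0,16) x cols[0,16) = 16x16
Op 2 fold_left: fold axis v@8; visible region now rows[0,16) x cols[0,8) = 16x8
Op 3 cut(2, 3): punch at orig (2,3); cuts so far [(2, 3)]; region rows[0,16) x cols[0,8) = 16x8
Op 4 cut(10, 2): punch at orig (10,2); cuts so far [(2, 3), (10, 2)]; region rows[0,16) x cols[0,8) = 16x8
Op 5 cut(10, 4): punch at orig (10,4); cuts so far [(2, 3), (10, 2), (10, 4)]; region rows[0,16) x cols[0,8) = 16x8
Op 6 cut(6, 7): punch at orig (6,7); cuts so far [(2, 3), (6, 7), (10, 2), (10, 4)]; region rows[0,16) x cols[0,8) = 16x8
Unfold 1 (reflect across v@8): 8 holes -> [(2, 3), (2, 12), (6, 7), (6, 8), (10, 2), (10, 4), (10, 11), (10, 13)]
Unfold 2 (reflect across h@16): 16 holes -> [(2, 3), (2, 12), (6, 7), (6, 8), (10, 2), (10, 4), (10, 11), (10, 13), (21, 2), (21, 4), (21, 11), (21, 13), (25, 7), (25, 8), (29, 3), (29, 12)]

Answer: 16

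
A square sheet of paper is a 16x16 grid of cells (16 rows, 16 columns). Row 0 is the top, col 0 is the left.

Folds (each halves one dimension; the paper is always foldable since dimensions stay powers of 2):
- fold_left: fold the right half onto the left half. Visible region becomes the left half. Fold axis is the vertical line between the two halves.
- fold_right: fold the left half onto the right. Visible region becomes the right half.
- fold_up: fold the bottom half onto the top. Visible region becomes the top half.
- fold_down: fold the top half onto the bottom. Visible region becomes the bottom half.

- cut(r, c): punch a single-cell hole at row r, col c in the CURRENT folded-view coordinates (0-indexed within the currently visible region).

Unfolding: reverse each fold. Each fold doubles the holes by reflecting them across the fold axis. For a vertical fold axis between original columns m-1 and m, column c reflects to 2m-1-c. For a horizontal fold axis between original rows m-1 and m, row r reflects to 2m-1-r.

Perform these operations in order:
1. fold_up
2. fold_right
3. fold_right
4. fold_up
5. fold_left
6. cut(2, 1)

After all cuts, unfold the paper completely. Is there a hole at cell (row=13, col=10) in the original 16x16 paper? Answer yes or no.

Answer: yes

Derivation:
Op 1 fold_up: fold axis h@8; visible region now rows[0,8) x cols[0,16) = 8x16
Op 2 fold_right: fold axis v@8; visible region now rows[0,8) x cols[8,16) = 8x8
Op 3 fold_right: fold axis v@12; visible region now rows[0,8) x cols[12,16) = 8x4
Op 4 fold_up: fold axis h@4; visible region now rows[0,4) x cols[12,16) = 4x4
Op 5 fold_left: fold axis v@14; visible region now rows[0,4) x cols[12,14) = 4x2
Op 6 cut(2, 1): punch at orig (2,13); cuts so far [(2, 13)]; region rows[0,4) x cols[12,14) = 4x2
Unfold 1 (reflect across v@14): 2 holes -> [(2, 13), (2, 14)]
Unfold 2 (reflect across h@4): 4 holes -> [(2, 13), (2, 14), (5, 13), (5, 14)]
Unfold 3 (reflect across v@12): 8 holes -> [(2, 9), (2, 10), (2, 13), (2, 14), (5, 9), (5, 10), (5, 13), (5, 14)]
Unfold 4 (reflect across v@8): 16 holes -> [(2, 1), (2, 2), (2, 5), (2, 6), (2, 9), (2, 10), (2, 13), (2, 14), (5, 1), (5, 2), (5, 5), (5, 6), (5, 9), (5, 10), (5, 13), (5, 14)]
Unfold 5 (reflect across h@8): 32 holes -> [(2, 1), (2, 2), (2, 5), (2, 6), (2, 9), (2, 10), (2, 13), (2, 14), (5, 1), (5, 2), (5, 5), (5, 6), (5, 9), (5, 10), (5, 13), (5, 14), (10, 1), (10, 2), (10, 5), (10, 6), (10, 9), (10, 10), (10, 13), (10, 14), (13, 1), (13, 2), (13, 5), (13, 6), (13, 9), (13, 10), (13, 13), (13, 14)]
Holes: [(2, 1), (2, 2), (2, 5), (2, 6), (2, 9), (2, 10), (2, 13), (2, 14), (5, 1), (5, 2), (5, 5), (5, 6), (5, 9), (5, 10), (5, 13), (5, 14), (10, 1), (10, 2), (10, 5), (10, 6), (10, 9), (10, 10), (10, 13), (10, 14), (13, 1), (13, 2), (13, 5), (13, 6), (13, 9), (13, 10), (13, 13), (13, 14)]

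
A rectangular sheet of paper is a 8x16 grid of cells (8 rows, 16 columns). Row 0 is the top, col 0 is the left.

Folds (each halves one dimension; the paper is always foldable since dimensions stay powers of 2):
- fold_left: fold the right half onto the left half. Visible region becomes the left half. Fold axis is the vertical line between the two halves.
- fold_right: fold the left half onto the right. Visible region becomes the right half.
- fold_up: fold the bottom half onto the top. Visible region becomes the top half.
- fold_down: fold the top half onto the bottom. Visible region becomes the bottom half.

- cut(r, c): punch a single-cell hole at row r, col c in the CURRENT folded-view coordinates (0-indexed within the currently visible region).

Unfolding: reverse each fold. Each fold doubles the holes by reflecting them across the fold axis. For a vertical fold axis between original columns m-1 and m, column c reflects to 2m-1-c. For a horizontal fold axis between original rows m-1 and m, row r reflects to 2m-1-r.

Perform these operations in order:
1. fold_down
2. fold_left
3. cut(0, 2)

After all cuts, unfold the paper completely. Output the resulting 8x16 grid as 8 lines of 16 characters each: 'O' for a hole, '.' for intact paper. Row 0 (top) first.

Answer: ................
................
................
..O..........O..
..O..........O..
................
................
................

Derivation:
Op 1 fold_down: fold axis h@4; visible region now rows[4,8) x cols[0,16) = 4x16
Op 2 fold_left: fold axis v@8; visible region now rows[4,8) x cols[0,8) = 4x8
Op 3 cut(0, 2): punch at orig (4,2); cuts so far [(4, 2)]; region rows[4,8) x cols[0,8) = 4x8
Unfold 1 (reflect across v@8): 2 holes -> [(4, 2), (4, 13)]
Unfold 2 (reflect across h@4): 4 holes -> [(3, 2), (3, 13), (4, 2), (4, 13)]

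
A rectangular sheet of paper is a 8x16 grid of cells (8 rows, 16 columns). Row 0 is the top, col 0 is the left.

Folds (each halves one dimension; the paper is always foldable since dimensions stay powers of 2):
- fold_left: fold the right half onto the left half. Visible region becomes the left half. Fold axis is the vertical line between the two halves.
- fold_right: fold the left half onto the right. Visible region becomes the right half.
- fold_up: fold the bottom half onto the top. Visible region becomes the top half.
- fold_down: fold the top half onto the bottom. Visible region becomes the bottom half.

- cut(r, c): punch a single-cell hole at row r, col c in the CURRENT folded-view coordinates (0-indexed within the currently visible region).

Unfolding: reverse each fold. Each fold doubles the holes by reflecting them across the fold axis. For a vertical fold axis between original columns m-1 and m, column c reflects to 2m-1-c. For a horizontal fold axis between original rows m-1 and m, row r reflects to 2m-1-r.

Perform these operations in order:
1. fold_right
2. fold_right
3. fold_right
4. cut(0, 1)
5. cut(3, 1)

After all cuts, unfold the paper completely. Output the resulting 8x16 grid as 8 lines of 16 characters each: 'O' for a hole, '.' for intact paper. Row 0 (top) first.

Answer: O..OO..OO..OO..O
................
................
O..OO..OO..OO..O
................
................
................
................

Derivation:
Op 1 fold_right: fold axis v@8; visible region now rows[0,8) x cols[8,16) = 8x8
Op 2 fold_right: fold axis v@12; visible region now rows[0,8) x cols[12,16) = 8x4
Op 3 fold_right: fold axis v@14; visible region now rows[0,8) x cols[14,16) = 8x2
Op 4 cut(0, 1): punch at orig (0,15); cuts so far [(0, 15)]; region rows[0,8) x cols[14,16) = 8x2
Op 5 cut(3, 1): punch at orig (3,15); cuts so far [(0, 15), (3, 15)]; region rows[0,8) x cols[14,16) = 8x2
Unfold 1 (reflect across v@14): 4 holes -> [(0, 12), (0, 15), (3, 12), (3, 15)]
Unfold 2 (reflect across v@12): 8 holes -> [(0, 8), (0, 11), (0, 12), (0, 15), (3, 8), (3, 11), (3, 12), (3, 15)]
Unfold 3 (reflect across v@8): 16 holes -> [(0, 0), (0, 3), (0, 4), (0, 7), (0, 8), (0, 11), (0, 12), (0, 15), (3, 0), (3, 3), (3, 4), (3, 7), (3, 8), (3, 11), (3, 12), (3, 15)]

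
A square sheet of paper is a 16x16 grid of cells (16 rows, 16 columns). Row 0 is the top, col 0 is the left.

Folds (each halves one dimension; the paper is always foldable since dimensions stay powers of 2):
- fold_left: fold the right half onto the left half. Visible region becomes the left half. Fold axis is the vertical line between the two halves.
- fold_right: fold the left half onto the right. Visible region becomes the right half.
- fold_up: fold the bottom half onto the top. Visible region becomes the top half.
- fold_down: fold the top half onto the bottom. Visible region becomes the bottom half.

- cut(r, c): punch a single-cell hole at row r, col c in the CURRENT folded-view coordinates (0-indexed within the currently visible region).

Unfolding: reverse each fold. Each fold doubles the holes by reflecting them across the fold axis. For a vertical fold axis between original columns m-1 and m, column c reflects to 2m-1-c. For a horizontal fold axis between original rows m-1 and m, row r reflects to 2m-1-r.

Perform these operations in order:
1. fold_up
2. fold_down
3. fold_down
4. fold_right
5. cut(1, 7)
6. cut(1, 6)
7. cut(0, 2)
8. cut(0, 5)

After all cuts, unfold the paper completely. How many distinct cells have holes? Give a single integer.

Answer: 64

Derivation:
Op 1 fold_up: fold axis h@8; visible region now rows[0,8) x cols[0,16) = 8x16
Op 2 fold_down: fold axis h@4; visible region now rows[4,8) x cols[0,16) = 4x16
Op 3 fold_down: fold axis h@6; visible region now rows[6,8) x cols[0,16) = 2x16
Op 4 fold_right: fold axis v@8; visible region now rows[6,8) x cols[8,16) = 2x8
Op 5 cut(1, 7): punch at orig (7,15); cuts so far [(7, 15)]; region rows[6,8) x cols[8,16) = 2x8
Op 6 cut(1, 6): punch at orig (7,14); cuts so far [(7, 14), (7, 15)]; region rows[6,8) x cols[8,16) = 2x8
Op 7 cut(0, 2): punch at orig (6,10); cuts so far [(6, 10), (7, 14), (7, 15)]; region rows[6,8) x cols[8,16) = 2x8
Op 8 cut(0, 5): punch at orig (6,13); cuts so far [(6, 10), (6, 13), (7, 14), (7, 15)]; region rows[6,8) x cols[8,16) = 2x8
Unfold 1 (reflect across v@8): 8 holes -> [(6, 2), (6, 5), (6, 10), (6, 13), (7, 0), (7, 1), (7, 14), (7, 15)]
Unfold 2 (reflect across h@6): 16 holes -> [(4, 0), (4, 1), (4, 14), (4, 15), (5, 2), (5, 5), (5, 10), (5, 13), (6, 2), (6, 5), (6, 10), (6, 13), (7, 0), (7, 1), (7, 14), (7, 15)]
Unfold 3 (reflect across h@4): 32 holes -> [(0, 0), (0, 1), (0, 14), (0, 15), (1, 2), (1, 5), (1, 10), (1, 13), (2, 2), (2, 5), (2, 10), (2, 13), (3, 0), (3, 1), (3, 14), (3, 15), (4, 0), (4, 1), (4, 14), (4, 15), (5, 2), (5, 5), (5, 10), (5, 13), (6, 2), (6, 5), (6, 10), (6, 13), (7, 0), (7, 1), (7, 14), (7, 15)]
Unfold 4 (reflect across h@8): 64 holes -> [(0, 0), (0, 1), (0, 14), (0, 15), (1, 2), (1, 5), (1, 10), (1, 13), (2, 2), (2, 5), (2, 10), (2, 13), (3, 0), (3, 1), (3, 14), (3, 15), (4, 0), (4, 1), (4, 14), (4, 15), (5, 2), (5, 5), (5, 10), (5, 13), (6, 2), (6, 5), (6, 10), (6, 13), (7, 0), (7, 1), (7, 14), (7, 15), (8, 0), (8, 1), (8, 14), (8, 15), (9, 2), (9, 5), (9, 10), (9, 13), (10, 2), (10, 5), (10, 10), (10, 13), (11, 0), (11, 1), (11, 14), (11, 15), (12, 0), (12, 1), (12, 14), (12, 15), (13, 2), (13, 5), (13, 10), (13, 13), (14, 2), (14, 5), (14, 10), (14, 13), (15, 0), (15, 1), (15, 14), (15, 15)]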